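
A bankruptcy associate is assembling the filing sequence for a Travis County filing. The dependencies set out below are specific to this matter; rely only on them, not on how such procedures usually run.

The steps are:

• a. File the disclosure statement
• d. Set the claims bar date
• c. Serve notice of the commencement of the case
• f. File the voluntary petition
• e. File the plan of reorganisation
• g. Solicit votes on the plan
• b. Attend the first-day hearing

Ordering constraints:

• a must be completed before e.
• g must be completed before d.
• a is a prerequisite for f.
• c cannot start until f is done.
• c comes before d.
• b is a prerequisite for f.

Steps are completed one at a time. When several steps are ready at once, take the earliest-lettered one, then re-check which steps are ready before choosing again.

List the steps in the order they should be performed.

a b e f c g d

Nothing is required for a, b and g. a has the earlier label → a first.
Ready: b, e and g. b has the earlier label → b.
f now also ready, so the ready set is {e, f, g}; e has the earlier label → e.
Ready: f and g. f has the earlier label → f.
Ready: c and g. c has the earlier label → c.
Next only g has its prerequisites met → g.
d needed c and g, now all done → d.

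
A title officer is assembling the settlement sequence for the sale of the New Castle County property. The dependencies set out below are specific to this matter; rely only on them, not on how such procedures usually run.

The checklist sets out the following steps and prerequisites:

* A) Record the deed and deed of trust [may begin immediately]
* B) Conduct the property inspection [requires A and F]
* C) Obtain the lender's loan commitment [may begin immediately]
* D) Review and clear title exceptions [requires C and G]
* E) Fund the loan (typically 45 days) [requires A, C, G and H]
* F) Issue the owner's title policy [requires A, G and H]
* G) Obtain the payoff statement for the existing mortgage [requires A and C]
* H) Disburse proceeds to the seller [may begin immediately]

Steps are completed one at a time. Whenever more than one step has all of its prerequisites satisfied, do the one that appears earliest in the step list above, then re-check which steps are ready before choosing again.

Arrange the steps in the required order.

A, C and H have no prerequisites; A is listed earlier, so A is first.
Now C and H have their prerequisites met. C is listed earlier, so C next.
Ready: G and H. G is listed earlier → G.
D now also ready, so the ready set is {D, H}; D is listed earlier → D.
H is the only step now ready → H.
Ready: E and F. E is listed earlier → E.
F is the only step now ready → F.
That leaves B as the only ready step → B.

A, C, G, D, H, E, F, B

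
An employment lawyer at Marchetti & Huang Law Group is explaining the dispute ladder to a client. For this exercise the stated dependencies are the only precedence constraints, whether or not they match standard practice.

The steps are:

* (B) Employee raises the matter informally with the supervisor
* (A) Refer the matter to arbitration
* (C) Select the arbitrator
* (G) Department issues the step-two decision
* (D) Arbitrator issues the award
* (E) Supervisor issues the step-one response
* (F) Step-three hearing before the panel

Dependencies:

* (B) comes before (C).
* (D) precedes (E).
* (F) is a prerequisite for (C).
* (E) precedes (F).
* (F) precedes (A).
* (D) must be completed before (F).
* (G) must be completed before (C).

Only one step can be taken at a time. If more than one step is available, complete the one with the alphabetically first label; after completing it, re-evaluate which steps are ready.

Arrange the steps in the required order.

(B), (D) and (G) have no prerequisites; (B) has the earlier label, so (B) is first.
Now (D) and (G) have their prerequisites met. (D) has the earlier label, so (D) next.
Now (E) and (G) have their prerequisites met. (E) has the earlier label, so (E) next.
(F) and (G) are both available; (F) has the earlier label → (F).
Now (A) and (G) have their prerequisites met. (A) has the earlier label, so (A) next.
(G) is the only step now ready → (G).
(C) needed (B), (F) and (G), now all done → (C).

(B), (D), (E), (F), (A), (G), (C)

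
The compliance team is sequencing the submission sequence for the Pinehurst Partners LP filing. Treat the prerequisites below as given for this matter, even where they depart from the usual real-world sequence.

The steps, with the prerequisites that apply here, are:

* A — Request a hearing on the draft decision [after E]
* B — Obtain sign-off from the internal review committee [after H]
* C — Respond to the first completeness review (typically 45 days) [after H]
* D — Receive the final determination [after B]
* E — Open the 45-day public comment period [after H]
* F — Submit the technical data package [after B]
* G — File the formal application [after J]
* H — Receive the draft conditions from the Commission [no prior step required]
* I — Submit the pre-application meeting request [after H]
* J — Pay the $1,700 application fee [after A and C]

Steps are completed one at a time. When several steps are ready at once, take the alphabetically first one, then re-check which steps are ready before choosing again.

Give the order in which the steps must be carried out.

Only H has no prerequisites, so it is first.
B, C, E and I are all available; B has the earlier label → B.
Now C, D, E, F and I have their prerequisites met. C has the earlier label, so C next.
D, E, F and I are all available; D has the earlier label → D.
Now E, F and I have their prerequisites met. E has the earlier label, so E next.
A now also ready, so the ready set is {A, F, I}; A has the earlier label → A.
Now F, I and J have their prerequisites met. F has the earlier label, so F next.
I and J are both available; I has the earlier label → I.
That leaves J as the only ready step → J.
G needed J, now all done → G.

H B C D E A F I J G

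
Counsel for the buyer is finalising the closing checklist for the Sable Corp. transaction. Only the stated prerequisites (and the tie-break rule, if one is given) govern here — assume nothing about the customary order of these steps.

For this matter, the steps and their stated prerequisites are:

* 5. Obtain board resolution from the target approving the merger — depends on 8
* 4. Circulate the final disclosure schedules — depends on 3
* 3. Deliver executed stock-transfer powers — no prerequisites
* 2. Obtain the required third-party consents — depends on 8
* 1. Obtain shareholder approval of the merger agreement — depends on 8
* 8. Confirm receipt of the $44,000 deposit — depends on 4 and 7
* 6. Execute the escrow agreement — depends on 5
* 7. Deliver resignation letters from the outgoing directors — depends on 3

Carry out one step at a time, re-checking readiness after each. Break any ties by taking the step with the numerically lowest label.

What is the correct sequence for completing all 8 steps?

3, 4, 7, 8, 1, 2, 5, 6

Only 3 has no prerequisites, so it is first.
Ready: 4 and 7. 4 has the earlier label → 4.
That leaves 7 as the only ready step → 7.
That leaves 8 as the only ready step → 8.
Now 1, 2 and 5 have their prerequisites met. 1 has the earlier label, so 1 next.
Now 2 and 5 have their prerequisites met. 2 has the earlier label, so 2 next.
That leaves 5 as the only ready step → 5.
6 needed 5, now all done → 6.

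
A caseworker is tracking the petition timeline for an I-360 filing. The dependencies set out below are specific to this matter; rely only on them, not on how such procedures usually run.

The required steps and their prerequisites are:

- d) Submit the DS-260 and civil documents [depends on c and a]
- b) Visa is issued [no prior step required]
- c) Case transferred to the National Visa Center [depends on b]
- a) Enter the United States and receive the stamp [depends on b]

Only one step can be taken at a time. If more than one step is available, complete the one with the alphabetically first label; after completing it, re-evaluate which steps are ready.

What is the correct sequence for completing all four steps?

b, a, c, d

b is the only step with nothing outstanding, so it goes first.
a and c are both available; a has the earlier label → a.
c is the only step now ready → c.
d needed a and c, now all done → d.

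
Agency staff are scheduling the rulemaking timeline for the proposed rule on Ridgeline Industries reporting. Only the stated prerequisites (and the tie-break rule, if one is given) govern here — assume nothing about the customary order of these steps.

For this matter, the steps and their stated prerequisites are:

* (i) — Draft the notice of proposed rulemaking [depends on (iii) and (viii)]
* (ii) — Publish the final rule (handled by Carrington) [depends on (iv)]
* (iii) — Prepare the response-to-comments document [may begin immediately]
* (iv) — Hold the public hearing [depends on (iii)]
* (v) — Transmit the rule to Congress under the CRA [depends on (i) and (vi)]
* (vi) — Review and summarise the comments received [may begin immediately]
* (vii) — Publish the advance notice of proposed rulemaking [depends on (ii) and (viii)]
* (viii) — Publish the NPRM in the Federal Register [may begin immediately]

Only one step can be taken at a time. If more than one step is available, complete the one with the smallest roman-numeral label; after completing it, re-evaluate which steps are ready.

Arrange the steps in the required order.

Nothing is required for (iii), (vi) and (viii). (iii) has the earlier label → (iii) first.
(iv) now also ready, so the ready set is {(iv), (vi), (viii)}; (iv) has the earlier label → (iv).
Ready: (ii), (vi) and (viii). (ii) has the earlier label → (ii).
Now (vi) and (viii) have their prerequisites met. (vi) has the earlier label, so (vi) next.
(viii) is the only step now ready → (viii).
Ready: (i) and (vii). (i) has the earlier label → (i).
(v) and (vii) are both available; (v) has the earlier label → (v).
(vii) needed (ii) and (viii), now all done → (vii).

(iii) → (iv) → (ii) → (vi) → (viii) → (i) → (v) → (vii)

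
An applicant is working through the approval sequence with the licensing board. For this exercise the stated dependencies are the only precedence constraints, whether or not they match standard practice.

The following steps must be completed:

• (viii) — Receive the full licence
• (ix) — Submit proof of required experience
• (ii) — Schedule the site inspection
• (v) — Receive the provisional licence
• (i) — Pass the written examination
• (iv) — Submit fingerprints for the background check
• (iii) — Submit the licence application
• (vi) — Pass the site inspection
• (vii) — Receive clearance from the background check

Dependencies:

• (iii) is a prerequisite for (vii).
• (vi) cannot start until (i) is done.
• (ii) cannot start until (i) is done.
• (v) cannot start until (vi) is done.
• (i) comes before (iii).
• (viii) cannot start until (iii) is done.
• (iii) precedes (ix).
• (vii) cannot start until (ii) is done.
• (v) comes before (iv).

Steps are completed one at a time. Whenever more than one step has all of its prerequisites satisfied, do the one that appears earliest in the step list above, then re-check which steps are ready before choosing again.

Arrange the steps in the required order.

Only (i) has no prerequisites, so it is first.
Now (ii), (iii) and (vi) have their prerequisites met. (ii) is listed earlier, so (ii) next.
Now (iii) and (vi) have their prerequisites met. (iii) is listed earlier, so (iii) next.
Now (viii), (ix), (vi) and (vii) have their prerequisites met. (viii) is listed earlier, so (viii) next.
Now (ix), (vi) and (vii) have their prerequisites met. (ix) is listed earlier, so (ix) next.
Now (vi) and (vii) have their prerequisites met. (vi) is listed earlier, so (vi) next.
(v) and (vii) are both available; (v) is listed earlier → (v).
Ready: (iv) and (vii). (iv) is listed earlier → (iv).
(vii) needed (ii) and (iii), now all done → (vii).

(i) → (ii) → (iii) → (viii) → (ix) → (vi) → (v) → (iv) → (vii)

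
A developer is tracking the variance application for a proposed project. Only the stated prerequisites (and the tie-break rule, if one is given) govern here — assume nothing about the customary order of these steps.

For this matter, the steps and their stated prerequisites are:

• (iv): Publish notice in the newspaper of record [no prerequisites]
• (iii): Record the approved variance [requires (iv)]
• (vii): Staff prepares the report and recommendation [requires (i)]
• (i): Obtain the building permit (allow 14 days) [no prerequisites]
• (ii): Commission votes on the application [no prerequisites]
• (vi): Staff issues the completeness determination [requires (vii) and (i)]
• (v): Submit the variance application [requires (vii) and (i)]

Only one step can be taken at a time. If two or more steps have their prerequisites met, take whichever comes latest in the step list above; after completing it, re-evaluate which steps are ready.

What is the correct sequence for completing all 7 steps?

(ii) (i) (vii) (v) (vi) (iv) (iii)

(ii), (i) and (iv) have no prerequisites; (ii) is listed later, so (ii) is first.
(i) and (iv) are both available; (i) is listed later → (i).
Ready: (vii) and (iv). (vii) is listed later → (vii).
Ready: (v), (vi) and (iv). (v) is listed later → (v).
Now (vi) and (iv) have their prerequisites met. (vi) is listed later, so (vi) next.
Next only (iv) has its prerequisites met → (iv).
That leaves (iii) as the only ready step → (iii).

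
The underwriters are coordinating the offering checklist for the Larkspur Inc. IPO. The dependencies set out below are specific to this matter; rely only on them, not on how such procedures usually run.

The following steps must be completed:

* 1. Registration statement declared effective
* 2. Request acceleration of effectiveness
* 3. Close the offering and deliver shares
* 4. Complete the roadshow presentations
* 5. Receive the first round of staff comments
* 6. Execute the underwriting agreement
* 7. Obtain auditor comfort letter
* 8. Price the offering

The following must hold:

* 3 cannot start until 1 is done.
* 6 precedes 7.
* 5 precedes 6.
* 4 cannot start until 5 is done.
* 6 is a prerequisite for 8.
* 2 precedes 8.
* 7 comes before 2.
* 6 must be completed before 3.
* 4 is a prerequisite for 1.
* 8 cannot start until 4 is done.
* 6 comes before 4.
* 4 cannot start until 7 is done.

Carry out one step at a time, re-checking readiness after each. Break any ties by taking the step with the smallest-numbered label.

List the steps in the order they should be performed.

5, 6, 7, 2, 4, 1, 3, 8

Only 5 has no prerequisites, so it is first.
6 is the only step now ready → 6.
Next only 7 has its prerequisites met → 7.
2 and 4 are both available; 2 has the earlier label → 2.
That leaves 4 as the only ready step → 4.
Ready: 1 and 8. 1 has the earlier label → 1.
3 now also ready, so the ready set is {3, 8}; 3 has the earlier label → 3.
8 needed 2, 4 and 6, now all done → 8.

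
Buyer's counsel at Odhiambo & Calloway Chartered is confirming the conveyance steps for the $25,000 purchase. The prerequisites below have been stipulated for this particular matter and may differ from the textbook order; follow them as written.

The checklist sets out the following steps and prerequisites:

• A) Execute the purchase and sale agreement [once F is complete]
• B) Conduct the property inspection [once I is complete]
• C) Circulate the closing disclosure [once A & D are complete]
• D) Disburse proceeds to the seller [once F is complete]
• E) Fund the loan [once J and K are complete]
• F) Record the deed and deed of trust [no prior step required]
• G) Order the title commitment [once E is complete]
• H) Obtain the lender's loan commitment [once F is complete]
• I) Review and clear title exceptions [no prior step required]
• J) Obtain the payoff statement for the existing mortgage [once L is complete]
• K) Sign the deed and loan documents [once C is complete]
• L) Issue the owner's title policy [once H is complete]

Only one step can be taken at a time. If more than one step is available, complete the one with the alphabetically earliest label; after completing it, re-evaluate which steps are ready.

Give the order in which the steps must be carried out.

F → A → D → C → H → I → B → K → L → J → E → G

Nothing is required for F and I. F has the earlier label → F first.
A, D and H now also ready, so the ready set is {A, D, H, I}; A has the earlier label → A.
D, H and I are all available; D has the earlier label → D.
Now C, H and I have their prerequisites met. C has the earlier label, so C next.
K now also ready, so the ready set is {H, I, K}; H has the earlier label → H.
L now also ready, so the ready set is {I, K, L}; I has the earlier label → I.
B now also ready, so the ready set is {B, K, L}; B has the earlier label → B.
Ready: K and L. K has the earlier label → K.
Next only L has its prerequisites met → L.
Next only J has its prerequisites met → J.
E is the only step now ready → E.
G is the only step now ready → G.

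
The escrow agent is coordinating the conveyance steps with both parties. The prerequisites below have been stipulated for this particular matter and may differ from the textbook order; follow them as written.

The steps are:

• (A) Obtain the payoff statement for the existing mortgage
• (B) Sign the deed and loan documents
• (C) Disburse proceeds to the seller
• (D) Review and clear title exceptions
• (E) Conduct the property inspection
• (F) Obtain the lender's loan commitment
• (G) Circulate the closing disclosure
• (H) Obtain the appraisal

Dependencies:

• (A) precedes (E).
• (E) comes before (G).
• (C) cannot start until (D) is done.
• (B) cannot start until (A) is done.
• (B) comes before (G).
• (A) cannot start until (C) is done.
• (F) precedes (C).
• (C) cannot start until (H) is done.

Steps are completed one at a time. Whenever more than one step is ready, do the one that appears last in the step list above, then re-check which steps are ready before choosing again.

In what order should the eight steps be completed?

Nothing is required for (H), (F) and (D). (H) is listed later → (H) first.
Ready: (F) and (D). (F) is listed later → (F).
Next only (D) has its prerequisites met → (D).
That leaves (C) as the only ready step → (C).
(A) needed (C), now all done → (A).
Ready: (E) and (B). (E) is listed later → (E).
(B) needed (A), now all done → (B).
(G) needed (E) and (B), now all done → (G).

(H), (F), (D), (C), (A), (E), (B), (G)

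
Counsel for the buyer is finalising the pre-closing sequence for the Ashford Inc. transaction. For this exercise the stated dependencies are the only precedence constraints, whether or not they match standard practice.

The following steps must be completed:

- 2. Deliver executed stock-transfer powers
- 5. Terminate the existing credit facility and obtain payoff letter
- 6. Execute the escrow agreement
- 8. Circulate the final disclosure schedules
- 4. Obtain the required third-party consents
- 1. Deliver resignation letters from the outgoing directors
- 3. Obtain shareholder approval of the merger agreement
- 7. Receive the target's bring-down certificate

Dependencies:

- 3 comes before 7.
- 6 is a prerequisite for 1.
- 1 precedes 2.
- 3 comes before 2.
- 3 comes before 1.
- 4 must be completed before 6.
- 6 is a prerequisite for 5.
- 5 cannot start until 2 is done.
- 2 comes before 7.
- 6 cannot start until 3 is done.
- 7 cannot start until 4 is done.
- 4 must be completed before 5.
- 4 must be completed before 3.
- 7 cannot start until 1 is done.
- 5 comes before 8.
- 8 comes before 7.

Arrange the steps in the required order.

4 3 6 1 2 5 8 7

Only 4 has no prerequisites, so it is first.
That leaves 3 as the only ready step → 3.
That leaves 6 as the only ready step → 6.
That leaves 1 as the only ready step → 1.
2 is the only step now ready → 2.
Next only 5 has its prerequisites met → 5.
Next only 8 has its prerequisites met → 8.
Next only 7 has its prerequisites met → 7.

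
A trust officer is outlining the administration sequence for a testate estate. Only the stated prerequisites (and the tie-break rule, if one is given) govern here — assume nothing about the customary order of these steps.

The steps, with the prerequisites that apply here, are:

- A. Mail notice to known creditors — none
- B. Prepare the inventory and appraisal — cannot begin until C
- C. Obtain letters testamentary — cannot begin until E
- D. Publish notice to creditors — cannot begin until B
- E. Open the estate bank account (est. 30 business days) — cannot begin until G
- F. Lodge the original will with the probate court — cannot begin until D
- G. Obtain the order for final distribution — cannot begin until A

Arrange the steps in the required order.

A is the only step with nothing outstanding, so it goes first.
G is the only step now ready → G.
Next only E has its prerequisites met → E.
C is the only step now ready → C.
B needed C, now all done → B.
D needed B, now all done → D.
F is the only step now ready → F.

A, G, E, C, B, D, F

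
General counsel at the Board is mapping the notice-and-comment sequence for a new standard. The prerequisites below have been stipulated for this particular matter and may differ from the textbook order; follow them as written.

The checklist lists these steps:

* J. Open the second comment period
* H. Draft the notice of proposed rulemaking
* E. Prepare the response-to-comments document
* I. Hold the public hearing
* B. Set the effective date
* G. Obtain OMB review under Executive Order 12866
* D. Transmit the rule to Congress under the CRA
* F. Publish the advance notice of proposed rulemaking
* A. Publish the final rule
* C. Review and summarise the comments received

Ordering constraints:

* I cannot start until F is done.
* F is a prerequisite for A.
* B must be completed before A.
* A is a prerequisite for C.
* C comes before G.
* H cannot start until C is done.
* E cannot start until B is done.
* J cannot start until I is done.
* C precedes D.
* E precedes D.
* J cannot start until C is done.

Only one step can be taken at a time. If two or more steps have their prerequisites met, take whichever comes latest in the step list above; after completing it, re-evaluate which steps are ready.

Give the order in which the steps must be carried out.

F, B, A, C, G, I, E, D, H, J

Nothing is required for F and B. F is listed later → F first.
I now also ready, so the ready set is {B, I}; B is listed later → B.
Ready: A, I and E. A is listed later → A.
C now also ready, so the ready set is {C, I, E}; C is listed later → C.
Ready: G, I, E and H. G is listed later → G.
Ready: I, E and H. I is listed later → I.
Now E, H and J have their prerequisites met. E is listed later, so E next.
D now also ready, so the ready set is {D, H, J}; D is listed later → D.
Ready: H and J. H is listed later → H.
Next only J has its prerequisites met → J.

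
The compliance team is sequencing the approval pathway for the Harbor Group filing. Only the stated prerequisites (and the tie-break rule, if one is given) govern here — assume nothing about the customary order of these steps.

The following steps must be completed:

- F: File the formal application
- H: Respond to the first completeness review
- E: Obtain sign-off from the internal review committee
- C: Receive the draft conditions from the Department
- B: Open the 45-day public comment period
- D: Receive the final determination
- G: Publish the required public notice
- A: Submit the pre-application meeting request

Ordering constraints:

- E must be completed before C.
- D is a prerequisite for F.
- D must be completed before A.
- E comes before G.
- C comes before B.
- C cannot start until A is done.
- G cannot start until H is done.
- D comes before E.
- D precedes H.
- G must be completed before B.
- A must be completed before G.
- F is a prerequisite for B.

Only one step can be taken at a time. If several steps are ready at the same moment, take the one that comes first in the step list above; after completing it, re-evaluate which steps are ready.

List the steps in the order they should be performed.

Only D has no prerequisites, so it is first.
Now F, H, E and A have their prerequisites met. F is listed earlier, so F next.
Now H, E and A have their prerequisites met. H is listed earlier, so H next.
Now E and A have their prerequisites met. E is listed earlier, so E next.
A needed D, now all done → A.
Now C and G have their prerequisites met. C is listed earlier, so C next.
Next only G has its prerequisites met → G.
B needed F, C and G, now all done → B.

D, F, H, E, A, C, G, B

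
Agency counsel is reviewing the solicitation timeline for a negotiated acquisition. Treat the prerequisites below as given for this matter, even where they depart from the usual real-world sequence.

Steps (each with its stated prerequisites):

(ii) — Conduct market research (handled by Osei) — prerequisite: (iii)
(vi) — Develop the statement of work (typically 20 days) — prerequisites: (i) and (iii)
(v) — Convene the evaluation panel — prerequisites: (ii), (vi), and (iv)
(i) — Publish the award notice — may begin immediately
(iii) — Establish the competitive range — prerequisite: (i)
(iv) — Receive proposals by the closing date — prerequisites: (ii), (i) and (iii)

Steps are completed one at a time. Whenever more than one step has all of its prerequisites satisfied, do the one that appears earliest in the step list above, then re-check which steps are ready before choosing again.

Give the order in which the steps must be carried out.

Only (i) has no prerequisites, so it is first.
(iii) is the only step now ready → (iii).
Now (ii) and (vi) have their prerequisites met. (ii) is listed earlier, so (ii) next.
Now (vi) and (iv) have their prerequisites met. (vi) is listed earlier, so (vi) next.
(iv) needed (ii), (i) and (iii), now all done → (iv).
(v) needed (ii), (vi) and (iv), now all done → (v).

(i), (iii), (ii), (vi), (iv), (v)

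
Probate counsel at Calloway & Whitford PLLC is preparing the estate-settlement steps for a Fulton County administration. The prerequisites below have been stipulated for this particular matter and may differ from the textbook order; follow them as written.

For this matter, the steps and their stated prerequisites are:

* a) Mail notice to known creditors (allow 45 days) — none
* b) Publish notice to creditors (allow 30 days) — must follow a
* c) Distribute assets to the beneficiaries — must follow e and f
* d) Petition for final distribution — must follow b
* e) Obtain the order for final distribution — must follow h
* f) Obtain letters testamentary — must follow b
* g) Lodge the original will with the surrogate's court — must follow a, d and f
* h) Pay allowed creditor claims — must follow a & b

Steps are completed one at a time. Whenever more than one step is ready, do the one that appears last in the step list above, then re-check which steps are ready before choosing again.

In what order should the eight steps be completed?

a is the only step with nothing outstanding, so it goes first.
Next only b has its prerequisites met → b.
Now h, f and d have their prerequisites met. h is listed later, so h next.
Now f, e and d have their prerequisites met. f is listed later, so f next.
e and d are both available; e is listed later → e.
c now also ready, so the ready set is {d, c}; d is listed later → d.
g now also ready, so the ready set is {g, c}; g is listed later → g.
c needed f and e, now all done → c.

a, b, h, f, e, d, g, c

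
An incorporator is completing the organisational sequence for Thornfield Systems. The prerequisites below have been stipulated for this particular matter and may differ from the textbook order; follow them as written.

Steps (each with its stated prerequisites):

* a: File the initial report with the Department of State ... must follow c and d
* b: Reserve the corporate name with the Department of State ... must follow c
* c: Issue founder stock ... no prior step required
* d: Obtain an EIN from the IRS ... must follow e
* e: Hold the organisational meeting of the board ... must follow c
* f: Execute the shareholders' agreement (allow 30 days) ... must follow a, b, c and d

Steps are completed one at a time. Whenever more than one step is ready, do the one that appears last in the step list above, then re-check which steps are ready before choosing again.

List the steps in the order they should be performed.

c, e, d, b, a, f

Only c has no prerequisites, so it is first.
Now e and b have their prerequisites met. e is listed later, so e next.
Ready: d and b. d is listed later → d.
a now also ready, so the ready set is {b, a}; b is listed later → b.
a needed d and c, now all done → a.
f needed d, c, b and a, now all done → f.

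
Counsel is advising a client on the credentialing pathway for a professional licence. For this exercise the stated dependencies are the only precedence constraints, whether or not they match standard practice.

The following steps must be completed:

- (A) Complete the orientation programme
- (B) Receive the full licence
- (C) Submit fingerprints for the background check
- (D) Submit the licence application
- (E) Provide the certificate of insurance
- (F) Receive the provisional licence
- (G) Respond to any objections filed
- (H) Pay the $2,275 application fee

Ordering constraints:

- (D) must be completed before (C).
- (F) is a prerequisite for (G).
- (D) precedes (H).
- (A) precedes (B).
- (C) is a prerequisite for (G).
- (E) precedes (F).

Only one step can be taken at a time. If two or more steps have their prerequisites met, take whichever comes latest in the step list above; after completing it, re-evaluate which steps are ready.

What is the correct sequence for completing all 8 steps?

(E), (D) and (A) have no prerequisites; (E) is listed later, so (E) is first.
(F) now also ready, so the ready set is {(F), (D), (A)}; (F) is listed later → (F).
Ready: (D) and (A). (D) is listed later → (D).
(H) and (C) now also ready, so the ready set is {(H), (C), (A)}; (H) is listed later → (H).
(C) and (A) are both available; (C) is listed later → (C).
(G) and (A) are both available; (G) is listed later → (G).
Next only (A) has its prerequisites met → (A).
(B) needed (A), now all done → (B).

(E) → (F) → (D) → (H) → (C) → (G) → (A) → (B)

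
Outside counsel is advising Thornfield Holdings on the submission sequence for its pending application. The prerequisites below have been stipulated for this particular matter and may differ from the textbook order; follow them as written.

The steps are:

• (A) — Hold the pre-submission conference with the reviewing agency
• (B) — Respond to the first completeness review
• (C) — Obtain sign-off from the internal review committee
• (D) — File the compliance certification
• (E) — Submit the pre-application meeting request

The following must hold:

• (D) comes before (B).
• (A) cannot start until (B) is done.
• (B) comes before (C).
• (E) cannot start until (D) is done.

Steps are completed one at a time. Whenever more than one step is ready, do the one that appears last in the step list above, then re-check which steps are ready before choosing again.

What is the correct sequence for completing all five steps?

(D) → (E) → (B) → (C) → (A)

(D) is the only step with nothing outstanding, so it goes first.
(E) and (B) are both available; (E) is listed later → (E).
(B) is the only step now ready → (B).
(C) and (A) are both available; (C) is listed later → (C).
Next only (A) has its prerequisites met → (A).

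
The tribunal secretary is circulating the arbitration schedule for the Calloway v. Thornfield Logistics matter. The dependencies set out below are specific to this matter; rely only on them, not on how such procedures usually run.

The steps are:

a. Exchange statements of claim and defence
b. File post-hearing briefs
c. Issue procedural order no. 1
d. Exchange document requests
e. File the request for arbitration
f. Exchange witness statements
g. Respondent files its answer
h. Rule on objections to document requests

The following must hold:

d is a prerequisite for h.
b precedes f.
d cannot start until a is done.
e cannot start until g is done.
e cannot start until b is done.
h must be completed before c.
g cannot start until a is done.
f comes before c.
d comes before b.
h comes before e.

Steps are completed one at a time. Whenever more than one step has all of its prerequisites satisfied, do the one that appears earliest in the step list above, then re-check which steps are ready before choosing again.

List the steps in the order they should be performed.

a, d, b, f, g, h, c, e

Only a has no prerequisites, so it is first.
Ready: d and g. d is listed earlier → d.
Now b, g and h have their prerequisites met. b is listed earlier, so b next.
f, g and h are all available; f is listed earlier → f.
Ready: g and h. g is listed earlier → g.
h is the only step now ready → h.
Ready: c and e. c is listed earlier → c.
Next only e has its prerequisites met → e.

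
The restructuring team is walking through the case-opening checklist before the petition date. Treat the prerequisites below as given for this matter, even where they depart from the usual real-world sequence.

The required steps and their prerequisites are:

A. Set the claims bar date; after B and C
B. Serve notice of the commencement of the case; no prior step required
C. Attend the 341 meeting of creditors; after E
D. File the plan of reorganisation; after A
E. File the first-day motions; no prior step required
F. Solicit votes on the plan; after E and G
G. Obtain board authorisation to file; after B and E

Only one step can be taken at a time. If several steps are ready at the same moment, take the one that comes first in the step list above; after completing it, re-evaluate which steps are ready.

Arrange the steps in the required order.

Nothing is required for B and E. B is listed earlier → B first.
Next only E has its prerequisites met → E.
C and G are both available; C is listed earlier → C.
Ready: A and G. A is listed earlier → A.
D now also ready, so the ready set is {D, G}; D is listed earlier → D.
Next only G has its prerequisites met → G.
That leaves F as the only ready step → F.

B E C A D G F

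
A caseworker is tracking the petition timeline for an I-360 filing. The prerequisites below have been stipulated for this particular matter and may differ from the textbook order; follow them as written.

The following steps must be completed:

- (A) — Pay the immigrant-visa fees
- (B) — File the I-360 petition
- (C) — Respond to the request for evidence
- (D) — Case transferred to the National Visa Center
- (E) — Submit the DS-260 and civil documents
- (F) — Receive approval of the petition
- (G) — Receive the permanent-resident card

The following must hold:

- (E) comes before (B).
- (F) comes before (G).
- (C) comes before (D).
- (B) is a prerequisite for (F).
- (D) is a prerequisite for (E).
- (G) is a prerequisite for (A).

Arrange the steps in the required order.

(C) has no prerequisites → (C) first.
(D) needed (C), now all done → (D).
(E) needed (D), now all done → (E).
(B) is the only step now ready → (B).
That leaves (F) as the only ready step → (F).
(G) needed (F), now all done → (G).
Next only (A) has its prerequisites met → (A).

(C) → (D) → (E) → (B) → (F) → (G) → (A)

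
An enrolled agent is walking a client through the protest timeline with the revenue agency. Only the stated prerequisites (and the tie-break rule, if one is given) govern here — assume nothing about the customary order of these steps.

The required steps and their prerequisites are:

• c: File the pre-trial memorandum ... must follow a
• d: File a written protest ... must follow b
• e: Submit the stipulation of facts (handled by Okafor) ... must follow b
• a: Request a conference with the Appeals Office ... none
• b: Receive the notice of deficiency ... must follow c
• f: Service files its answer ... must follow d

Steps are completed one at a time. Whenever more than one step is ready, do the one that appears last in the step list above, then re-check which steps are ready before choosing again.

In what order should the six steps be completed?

a has no prerequisites → a first.
c needed a, now all done → c.
b is the only step now ready → b.
e and d are both available; e is listed later → e.
d is the only step now ready → d.
That leaves f as the only ready step → f.

a, c, b, e, d, f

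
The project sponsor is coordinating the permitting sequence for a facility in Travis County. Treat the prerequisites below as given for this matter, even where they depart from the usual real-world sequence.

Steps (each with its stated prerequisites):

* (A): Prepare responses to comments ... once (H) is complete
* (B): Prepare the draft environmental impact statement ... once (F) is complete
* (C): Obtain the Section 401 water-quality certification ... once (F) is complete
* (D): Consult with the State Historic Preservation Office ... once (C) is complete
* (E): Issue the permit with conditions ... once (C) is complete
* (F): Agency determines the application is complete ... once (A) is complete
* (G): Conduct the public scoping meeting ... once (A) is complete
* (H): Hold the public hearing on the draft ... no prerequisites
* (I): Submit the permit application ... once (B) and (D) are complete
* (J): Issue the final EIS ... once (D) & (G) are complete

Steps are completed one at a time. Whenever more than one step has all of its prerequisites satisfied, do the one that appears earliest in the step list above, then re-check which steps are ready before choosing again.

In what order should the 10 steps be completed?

(H) has no prerequisites → (H) first.
(A) is the only step now ready → (A).
Ready: (F) and (G). (F) is listed earlier → (F).
(B) and (C) now also ready, so the ready set is {(B), (C), (G)}; (B) is listed earlier → (B).
(C) and (G) are both available; (C) is listed earlier → (C).
(D) and (E) now also ready, so the ready set is {(D), (E), (G)}; (D) is listed earlier → (D).
(I) now also ready, so the ready set is {(E), (G), (I)}; (E) is listed earlier → (E).
(G) and (I) are both available; (G) is listed earlier → (G).
(J) now also ready, so the ready set is {(I), (J)}; (I) is listed earlier → (I).
(J) needed (D) and (G), now all done → (J).

(H), (A), (F), (B), (C), (D), (E), (G), (I), (J)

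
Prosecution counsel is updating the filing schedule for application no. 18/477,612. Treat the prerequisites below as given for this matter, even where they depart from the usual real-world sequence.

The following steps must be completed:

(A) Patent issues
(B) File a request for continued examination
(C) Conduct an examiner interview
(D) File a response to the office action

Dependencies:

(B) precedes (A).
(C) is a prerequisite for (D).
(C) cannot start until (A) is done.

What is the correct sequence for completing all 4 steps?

(B), (A), (C), (D)

(B) has no prerequisites → (B) first.
Next only (A) has its prerequisites met → (A).
(C) needed (A), now all done → (C).
(D) needed (C), now all done → (D).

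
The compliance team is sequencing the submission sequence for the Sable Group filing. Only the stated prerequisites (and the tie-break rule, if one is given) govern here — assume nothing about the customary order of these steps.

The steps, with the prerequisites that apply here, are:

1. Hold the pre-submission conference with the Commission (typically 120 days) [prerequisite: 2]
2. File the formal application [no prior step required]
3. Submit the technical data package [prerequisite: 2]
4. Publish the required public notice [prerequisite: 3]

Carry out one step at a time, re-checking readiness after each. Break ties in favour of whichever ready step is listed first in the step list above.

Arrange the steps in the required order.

2 1 3 4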